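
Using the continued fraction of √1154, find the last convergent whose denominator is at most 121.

1155/34

√1154 = [33; 1, 32, 1, 66, …] (period length 4).
Convergents:
  p_0/q_0 = 33/1
  p_1/q_1 = 34/1
  p_2/q_2 = 1121/33
  p_3/q_3 = 1155/34
  p_4/q_4 = 77351/2277
q_3 = 34 ≤ 121 < 2277 = q_4, so the answer is 1155/34.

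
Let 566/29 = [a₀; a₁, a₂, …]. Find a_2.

566 = 19·29 + 15   →  a_0 = 19
29 = 1·15 + 14   →  a_1 = 1
15 = 1·14 + 1   →  a_2 = 1

1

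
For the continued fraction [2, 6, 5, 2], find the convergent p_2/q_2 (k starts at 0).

Using pₖ = aₖpₖ₋₁ + pₖ₋₂, qₖ = aₖqₖ₋₁ + qₖ₋₂ (with p₋₁=1, p₋₂=0, q₋₁=0, q₋₂=1):
  k=0: a=2, p=2, q=1
  k=1: a=6, p=13, q=6
  k=2: a=5, p=67, q=31

67/31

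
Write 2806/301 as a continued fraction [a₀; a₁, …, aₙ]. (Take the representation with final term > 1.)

[9; 3, 9, 1, 2, 3]

2806 = 9*301 + 97
301 = 3*97 + 10
97 = 9*10 + 7
10 = 1*7 + 3
7 = 2*3 + 1
3 = 3*1 + 0  (stop)
So 2806/301 = [9; 3, 9, 1, 2, 3].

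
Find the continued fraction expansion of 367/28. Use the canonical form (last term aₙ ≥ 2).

[13; 9, 3]

367 = 13*28 + 3
28 = 9*3 + 1
3 = 3*1 + 0  (stop)
So 367/28 = [13; 9, 3].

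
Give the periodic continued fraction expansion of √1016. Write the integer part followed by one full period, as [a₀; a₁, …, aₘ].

a₀ = ⌊√1016⌋ = 31.
With m₀=0, d₀=1 and mₖ₊₁ = dₖaₖ − mₖ, dₖ₊₁ = (n − mₖ₊₁²)/dₖ, aₖ₊₁ = ⌊(a₀+mₖ₊₁)/dₖ₊₁⌋:
  k=1: m=31, d=55, a=1
  k=2: m=24, d=8, a=6
  k=3: m=24, d=55, a=1
  k=4: m=31, d=1, a=62
d=1 and a=2a₀=62 at k=4, so the next step gives (m, d) = (31, 55) again — its k=1 value — and the period has length 4.

[31; 1, 6, 1, 62]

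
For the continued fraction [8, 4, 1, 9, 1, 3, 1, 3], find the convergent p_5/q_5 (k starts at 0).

1731/211

Using pₖ = aₖpₖ₋₁ + pₖ₋₂, qₖ = aₖqₖ₋₁ + qₖ₋₂ (with p₋₁=1, p₋₂=0, q₋₁=0, q₋₂=1):
  k=0: a=8, p=8, q=1
  k=1: a=4, p=33, q=4
  k=2: a=1, p=41, q=5
  k=3: a=9, p=402, q=49
  k=4: a=1, p=443, q=54
  k=5: a=3, p=1731, q=211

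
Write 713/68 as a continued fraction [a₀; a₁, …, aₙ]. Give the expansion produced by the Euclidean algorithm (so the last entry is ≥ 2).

[10; 2, 16, 2]

713 = 10*68 + 33
68 = 2*33 + 2
33 = 16*2 + 1
2 = 2*1 + 0  (stop)
So 713/68 = [10; 2, 16, 2].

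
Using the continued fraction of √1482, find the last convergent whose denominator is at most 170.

5890/153

√1482 = [38; 2, 76, …] (period length 2).
Convergents:
  p_0/q_0 = 38/1
  p_1/q_1 = 77/2
  p_2/q_2 = 5890/153
  p_3/q_3 = 11857/308
q_2 = 153 ≤ 170 < 308 = q_3, so the answer is 5890/153.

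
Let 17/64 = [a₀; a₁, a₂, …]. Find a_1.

17 = 0·64 + 17   →  a_0 = 0
64 = 3·17 + 13   →  a_1 = 3

3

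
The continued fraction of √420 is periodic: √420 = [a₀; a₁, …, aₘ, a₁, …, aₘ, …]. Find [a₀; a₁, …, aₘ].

[20; 2, 40]

a₀ = ⌊√420⌋ = 20.
With m₀=0, d₀=1 and mₖ₊₁ = dₖaₖ − mₖ, dₖ₊₁ = (n − mₖ₊₁²)/dₖ, aₖ₊₁ = ⌊(a₀+mₖ₊₁)/dₖ₊₁⌋:
  k=1: m=20, d=20, a=2
  k=2: m=20, d=1, a=40
d=1 and a=2a₀=40 at k=2, so the next step gives (m, d) = (20, 20) again — its k=1 value — and the period has length 2.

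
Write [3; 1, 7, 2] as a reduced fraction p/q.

66/17

Fold from the inside: start with 2/1.
  7 + 1/2 = 15/2
  1 + 2/15 = 17/15
  3 + 15/17 = 66/17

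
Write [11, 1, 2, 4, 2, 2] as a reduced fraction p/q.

Fold from the inside: start with 2/1.
  2 + 1/2 = 5/2
  4 + 2/5 = 22/5
  2 + 5/22 = 49/22
  1 + 22/49 = 71/49
  11 + 49/71 = 830/71

830/71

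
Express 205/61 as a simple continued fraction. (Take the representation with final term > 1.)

205 = 3*61 + 22
61 = 2*22 + 17
22 = 1*17 + 5
17 = 3*5 + 2
5 = 2*2 + 1
2 = 2*1 + 0  (stop)
So 205/61 = [3; 2, 1, 3, 2, 2].

[3; 2, 1, 3, 2, 2]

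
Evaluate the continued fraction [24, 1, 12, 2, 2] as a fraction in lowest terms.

1670/67

Using pₖ = aₖpₖ₋₁ + pₖ₋₂ and qₖ = aₖqₖ₋₁ + qₖ₋₂:
  k=0: a=24, p=24, q=1
  k=1: a=1, p=25, q=1
  k=2: a=12, p=324, q=13
  k=3: a=2, p=673, q=27
  k=4: a=2, p=1670, q=67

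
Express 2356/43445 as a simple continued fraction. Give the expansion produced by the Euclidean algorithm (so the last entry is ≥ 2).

2356 = 0*43445 + 2356
43445 = 18*2356 + 1037
2356 = 2*1037 + 282
1037 = 3*282 + 191
282 = 1*191 + 91
191 = 2*91 + 9
91 = 10*9 + 1
9 = 9*1 + 0  (stop)
So 2356/43445 = [0; 18, 2, 3, 1, 2, 10, 9].

[0; 18, 2, 3, 1, 2, 10, 9]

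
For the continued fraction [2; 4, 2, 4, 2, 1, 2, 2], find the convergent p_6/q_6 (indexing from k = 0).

772/347

Using pₖ = aₖpₖ₋₁ + pₖ₋₂, qₖ = aₖqₖ₋₁ + qₖ₋₂ (with p₋₁=1, p₋₂=0, q₋₁=0, q₋₂=1):
  k=0: a=2, p=2, q=1
  k=1: a=4, p=9, q=4
  k=2: a=2, p=20, q=9
  k=3: a=4, p=89, q=40
  k=4: a=2, p=198, q=89
  k=5: a=1, p=287, q=129
  k=6: a=2, p=772, q=347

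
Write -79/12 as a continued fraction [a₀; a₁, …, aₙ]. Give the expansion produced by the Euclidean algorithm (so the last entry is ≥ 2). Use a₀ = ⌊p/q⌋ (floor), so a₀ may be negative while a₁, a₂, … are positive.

[-7; 2, 2, 2]

-79 = -7·12 + 5
12 = 2·5 + 2
5 = 2·2 + 1
2 = 2·1 + 0  (stop)
So -79/12 = [-7; 2, 2, 2].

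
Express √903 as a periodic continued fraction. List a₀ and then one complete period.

[30; 20, 60]

a₀ = ⌊√903⌋ = 30.
With m₀=0, d₀=1 and mₖ₊₁ = dₖaₖ − mₖ, dₖ₊₁ = (n − mₖ₊₁²)/dₖ, aₖ₊₁ = ⌊(a₀+mₖ₊₁)/dₖ₊₁⌋:
  k=1: m=30, d=3, a=20
  k=2: m=30, d=1, a=60
d=1 and a=2a₀=60 at k=2, so the next step gives (m, d) = (30, 3) again — its k=1 value — and the period has length 2.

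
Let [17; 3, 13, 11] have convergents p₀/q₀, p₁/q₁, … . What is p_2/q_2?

693/40

Using pₖ = aₖpₖ₋₁ + pₖ₋₂, qₖ = aₖqₖ₋₁ + qₖ₋₂ (with p₋₁=1, p₋₂=0, q₋₁=0, q₋₂=1):
  k=0: a=17, p=17, q=1
  k=1: a=3, p=52, q=3
  k=2: a=13, p=693, q=40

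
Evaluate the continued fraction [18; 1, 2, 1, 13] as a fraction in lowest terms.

1031/55

Using pₖ = aₖpₖ₋₁ + pₖ₋₂ and qₖ = aₖqₖ₋₁ + qₖ₋₂:
  k=0: a=18, p=18, q=1
  k=1: a=1, p=19, q=1
  k=2: a=2, p=56, q=3
  k=3: a=1, p=75, q=4
  k=4: a=13, p=1031, q=55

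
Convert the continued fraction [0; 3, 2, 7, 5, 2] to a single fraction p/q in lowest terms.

Fold from the inside: start with 2/1.
  5 + 1/2 = 11/2
  7 + 2/11 = 79/11
  2 + 11/79 = 169/79
  3 + 79/169 = 586/169
  0 + 169/586 = 169/586

169/586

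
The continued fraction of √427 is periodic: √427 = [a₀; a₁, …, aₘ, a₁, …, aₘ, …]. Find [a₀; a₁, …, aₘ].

[20; 1, 1, 1, 40]

a₀ = ⌊√427⌋ = 20.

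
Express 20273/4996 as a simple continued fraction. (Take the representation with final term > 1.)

[4; 17, 3, 2, 13, 3]

20273 = 4·4996 + 289
4996 = 17·289 + 83
289 = 3·83 + 40
83 = 2·40 + 3
40 = 13·3 + 1
3 = 3·1 + 0  (stop)
So 20273/4996 = [4; 17, 3, 2, 13, 3].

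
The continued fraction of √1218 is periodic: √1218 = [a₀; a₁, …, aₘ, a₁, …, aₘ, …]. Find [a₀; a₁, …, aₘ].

a₀ = ⌊√1218⌋ = 34.
With m₀=0, d₀=1 and mₖ₊₁ = dₖaₖ − mₖ, dₖ₊₁ = (n − mₖ₊₁²)/dₖ, aₖ₊₁ = ⌊(a₀+mₖ₊₁)/dₖ₊₁⌋:
  k=1: m=34, d=62, a=1
  k=2: m=28, d=7, a=8
  k=3: m=28, d=62, a=1
  k=4: m=34, d=1, a=68
d=1 and a=2a₀=68 at k=4, so the next step gives (m, d) = (34, 62) again — its k=1 value — and the period has length 4.

[34; 1, 8, 1, 68]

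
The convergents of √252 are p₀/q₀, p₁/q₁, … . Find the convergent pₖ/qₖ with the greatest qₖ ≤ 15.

127/8

√252 = [15; 1, 6, 1, 30, …] (period length 4).
Convergents:
  p_0/q_0 = 15/1
  p_1/q_1 = 16/1
  p_2/q_2 = 111/7
  p_3/q_3 = 127/8
  p_4/q_4 = 3921/247
q_3 = 8 ≤ 15 < 247 = q_4, so the answer is 127/8.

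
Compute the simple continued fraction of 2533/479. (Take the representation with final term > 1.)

2533 = 5*479 + 138
479 = 3*138 + 65
138 = 2*65 + 8
65 = 8*8 + 1
8 = 8*1 + 0  (stop)
So 2533/479 = [5; 3, 2, 8, 8].

[5; 3, 2, 8, 8]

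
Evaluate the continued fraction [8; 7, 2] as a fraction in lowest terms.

Fold from the inside: start with 2/1.
  7 + 1/2 = 15/2
  8 + 2/15 = 122/15

122/15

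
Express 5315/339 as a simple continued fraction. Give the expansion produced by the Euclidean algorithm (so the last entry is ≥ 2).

5315 = 15*339 + 230
339 = 1*230 + 109
230 = 2*109 + 12
109 = 9*12 + 1
12 = 12*1 + 0  (stop)
So 5315/339 = [15; 1, 2, 9, 12].

[15; 1, 2, 9, 12]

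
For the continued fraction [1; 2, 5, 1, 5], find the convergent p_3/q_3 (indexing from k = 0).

Using pₖ = aₖpₖ₋₁ + pₖ₋₂, qₖ = aₖqₖ₋₁ + qₖ₋₂ (with p₋₁=1, p₋₂=0, q₋₁=0, q₋₂=1):
  k=0: a=1, p=1, q=1
  k=1: a=2, p=3, q=2
  k=2: a=5, p=16, q=11
  k=3: a=1, p=19, q=13

19/13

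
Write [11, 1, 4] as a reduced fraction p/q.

59/5

Fold from the inside: start with 4/1.
  1 + 1/4 = 5/4
  11 + 4/5 = 59/5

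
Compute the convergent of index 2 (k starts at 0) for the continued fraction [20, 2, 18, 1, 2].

Using pₖ = aₖpₖ₋₁ + pₖ₋₂, qₖ = aₖqₖ₋₁ + qₖ₋₂ (with p₋₁=1, p₋₂=0, q₋₁=0, q₋₂=1):
  k=0: a=20, p=20, q=1
  k=1: a=2, p=41, q=2
  k=2: a=18, p=758, q=37

758/37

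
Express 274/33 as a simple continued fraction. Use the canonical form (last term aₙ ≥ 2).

274 = 8×33 + 10
33 = 3×10 + 3
10 = 3×3 + 1
3 = 3×1 + 0  (stop)
So 274/33 = [8; 3, 3, 3].

[8; 3, 3, 3]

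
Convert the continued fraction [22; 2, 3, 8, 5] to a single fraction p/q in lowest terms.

6662/297

Using pₖ = aₖpₖ₋₁ + pₖ₋₂ and qₖ = aₖqₖ₋₁ + qₖ₋₂:
  k=0: a=22, p=22, q=1
  k=1: a=2, p=45, q=2
  k=2: a=3, p=157, q=7
  k=3: a=8, p=1301, q=58
  k=4: a=5, p=6662, q=297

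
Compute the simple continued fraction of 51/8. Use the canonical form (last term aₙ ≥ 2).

51 = 6·8 + 3
8 = 2·3 + 2
3 = 1·2 + 1
2 = 2·1 + 0  (stop)
So 51/8 = [6; 2, 1, 2].

[6; 2, 1, 2]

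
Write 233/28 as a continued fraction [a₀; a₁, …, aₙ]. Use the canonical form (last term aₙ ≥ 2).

233 = 8×28 + 9
28 = 3×9 + 1
9 = 9×1 + 0  (stop)
So 233/28 = [8; 3, 9].

[8; 3, 9]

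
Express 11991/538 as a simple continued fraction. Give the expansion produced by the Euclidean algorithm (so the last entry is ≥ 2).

[22; 3, 2, 8, 9]

11991 = 22*538 + 155
538 = 3*155 + 73
155 = 2*73 + 9
73 = 8*9 + 1
9 = 9*1 + 0  (stop)
So 11991/538 = [22; 3, 2, 8, 9].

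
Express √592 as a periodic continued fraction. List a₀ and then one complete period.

[24; 3, 48]

a₀ = ⌊√592⌋ = 24.
With m₀=0, d₀=1 and mₖ₊₁ = dₖaₖ − mₖ, dₖ₊₁ = (n − mₖ₊₁²)/dₖ, aₖ₊₁ = ⌊(a₀+mₖ₊₁)/dₖ₊₁⌋:
  k=1: m=24, d=16, a=3
  k=2: m=24, d=1, a=48
d=1 and a=2a₀=48 at k=2, so the next step gives (m, d) = (24, 16) again — its k=1 value — and the period has length 2.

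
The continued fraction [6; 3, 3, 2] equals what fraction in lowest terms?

145/23

Using pₖ = aₖpₖ₋₁ + pₖ₋₂ and qₖ = aₖqₖ₋₁ + qₖ₋₂:
  k=0: a=6, p=6, q=1
  k=1: a=3, p=19, q=3
  k=2: a=3, p=63, q=10
  k=3: a=2, p=145, q=23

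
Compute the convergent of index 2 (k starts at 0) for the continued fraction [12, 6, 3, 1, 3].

Using pₖ = aₖpₖ₋₁ + pₖ₋₂, qₖ = aₖqₖ₋₁ + qₖ₋₂ (with p₋₁=1, p₋₂=0, q₋₁=0, q₋₂=1):
  k=0: a=12, p=12, q=1
  k=1: a=6, p=73, q=6
  k=2: a=3, p=231, q=19

231/19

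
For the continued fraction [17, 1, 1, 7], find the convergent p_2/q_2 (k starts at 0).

Using pₖ = aₖpₖ₋₁ + pₖ₋₂, qₖ = aₖqₖ₋₁ + qₖ₋₂ (with p₋₁=1, p₋₂=0, q₋₁=0, q₋₂=1):
  k=0: a=17, p=17, q=1
  k=1: a=1, p=18, q=1
  k=2: a=1, p=35, q=2

35/2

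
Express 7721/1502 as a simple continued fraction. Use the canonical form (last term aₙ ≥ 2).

[5; 7, 8, 2, 3, 1, 2]

7721 = 5·1502 + 211
1502 = 7·211 + 25
211 = 8·25 + 11
25 = 2·11 + 3
11 = 3·3 + 2
3 = 1·2 + 1
2 = 2·1 + 0  (stop)
So 7721/1502 = [5; 7, 8, 2, 3, 1, 2].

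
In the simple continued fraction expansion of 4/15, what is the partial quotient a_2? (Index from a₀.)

1

4 = 0·15 + 4   →  a_0 = 0
15 = 3·4 + 3   →  a_1 = 3
4 = 1·3 + 1   →  a_2 = 1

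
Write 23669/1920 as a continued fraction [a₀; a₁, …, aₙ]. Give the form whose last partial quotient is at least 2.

23669 = 12*1920 + 629
1920 = 3*629 + 33
629 = 19*33 + 2
33 = 16*2 + 1
2 = 2*1 + 0  (stop)
So 23669/1920 = [12; 3, 19, 16, 2].

[12; 3, 19, 16, 2]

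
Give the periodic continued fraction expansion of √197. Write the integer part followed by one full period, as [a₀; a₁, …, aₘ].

a₀ = ⌊√197⌋ = 14.
With m₀=0, d₀=1 and mₖ₊₁ = dₖaₖ − mₖ, dₖ₊₁ = (n − mₖ₊₁²)/dₖ, aₖ₊₁ = ⌊(a₀+mₖ₊₁)/dₖ₊₁⌋:
  k=1: m=14, d=1, a=28
d=1 and a=2a₀=28 at k=1, so the next step gives (m, d) = (14, 1) again — its k=1 value — and the period has length 1.

[14; 28]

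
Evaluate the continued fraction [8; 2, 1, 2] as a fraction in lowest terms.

67/8

Using pₖ = aₖpₖ₋₁ + pₖ₋₂ and qₖ = aₖqₖ₋₁ + qₖ₋₂:
  k=0: a=8, p=8, q=1
  k=1: a=2, p=17, q=2
  k=2: a=1, p=25, q=3
  k=3: a=2, p=67, q=8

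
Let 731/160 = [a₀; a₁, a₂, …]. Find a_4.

731 = 4·160 + 91   →  a_0 = 4
160 = 1·91 + 69   →  a_1 = 1
91 = 1·69 + 22   →  a_2 = 1
69 = 3·22 + 3   →  a_3 = 3
22 = 7·3 + 1   →  a_4 = 7

7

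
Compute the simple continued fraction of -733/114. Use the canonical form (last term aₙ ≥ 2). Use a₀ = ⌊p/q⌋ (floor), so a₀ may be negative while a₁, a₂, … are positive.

[-7; 1, 1, 3, 16]

-733 = -7*114 + 65
114 = 1*65 + 49
65 = 1*49 + 16
49 = 3*16 + 1
16 = 16*1 + 0  (stop)
So -733/114 = [-7; 1, 1, 3, 16].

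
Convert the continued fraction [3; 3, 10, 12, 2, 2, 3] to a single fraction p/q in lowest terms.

21903/6592

Fold from the inside: start with 3/1.
  2 + 1/3 = 7/3
  2 + 3/7 = 17/7
  12 + 7/17 = 211/17
  10 + 17/211 = 2127/211
  3 + 211/2127 = 6592/2127
  3 + 2127/6592 = 21903/6592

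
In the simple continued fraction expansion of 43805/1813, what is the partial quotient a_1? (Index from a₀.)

43805 = 24·1813 + 293   →  a_0 = 24
1813 = 6·293 + 55   →  a_1 = 6

6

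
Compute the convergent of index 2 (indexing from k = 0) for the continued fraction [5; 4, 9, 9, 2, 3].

194/37

Using pₖ = aₖpₖ₋₁ + pₖ₋₂, qₖ = aₖqₖ₋₁ + qₖ₋₂ (with p₋₁=1, p₋₂=0, q₋₁=0, q₋₂=1):
  k=0: a=5, p=5, q=1
  k=1: a=4, p=21, q=4
  k=2: a=9, p=194, q=37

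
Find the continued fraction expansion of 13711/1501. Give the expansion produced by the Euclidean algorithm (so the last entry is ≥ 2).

13711 = 9·1501 + 202
1501 = 7·202 + 87
202 = 2·87 + 28
87 = 3·28 + 3
28 = 9·3 + 1
3 = 3·1 + 0  (stop)
So 13711/1501 = [9; 7, 2, 3, 9, 3].

[9; 7, 2, 3, 9, 3]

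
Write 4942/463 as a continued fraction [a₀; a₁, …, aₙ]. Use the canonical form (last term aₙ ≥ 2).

4942 = 10·463 + 312
463 = 1·312 + 151
312 = 2·151 + 10
151 = 15·10 + 1
10 = 10·1 + 0  (stop)
So 4942/463 = [10; 1, 2, 15, 10].

[10; 1, 2, 15, 10]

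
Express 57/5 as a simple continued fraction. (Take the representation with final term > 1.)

57 = 11×5 + 2
5 = 2×2 + 1
2 = 2×1 + 0  (stop)
So 57/5 = [11; 2, 2].

[11; 2, 2]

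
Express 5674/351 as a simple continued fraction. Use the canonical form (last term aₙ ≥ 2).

[16; 6, 19, 3]

5674 = 16×351 + 58
351 = 6×58 + 3
58 = 19×3 + 1
3 = 3×1 + 0  (stop)
So 5674/351 = [16; 6, 19, 3].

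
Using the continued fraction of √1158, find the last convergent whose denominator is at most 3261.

78710/2313

√1158 = [34; 34, 68, …] (period length 2).
Convergents:
  p_0/q_0 = 34/1
  p_1/q_1 = 1157/34
  p_2/q_2 = 78710/2313
  p_3/q_3 = 2677297/78676
q_2 = 2313 ≤ 3261 < 78676 = q_3, so the answer is 78710/2313.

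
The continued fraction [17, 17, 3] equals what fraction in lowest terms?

Using pₖ = aₖpₖ₋₁ + pₖ₋₂ and qₖ = aₖqₖ₋₁ + qₖ₋₂:
  k=0: a=17, p=17, q=1
  k=1: a=17, p=290, q=17
  k=2: a=3, p=887, q=52

887/52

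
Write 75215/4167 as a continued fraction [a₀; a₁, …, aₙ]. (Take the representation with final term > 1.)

75215 = 18*4167 + 209
4167 = 19*209 + 196
209 = 1*196 + 13
196 = 15*13 + 1
13 = 13*1 + 0  (stop)
So 75215/4167 = [18; 19, 1, 15, 13].

[18; 19, 1, 15, 13]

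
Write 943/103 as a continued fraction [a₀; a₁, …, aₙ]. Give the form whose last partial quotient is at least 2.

[9; 6, 2, 3, 2]

943 = 9*103 + 16
103 = 6*16 + 7
16 = 2*7 + 2
7 = 3*2 + 1
2 = 2*1 + 0  (stop)
So 943/103 = [9; 6, 2, 3, 2].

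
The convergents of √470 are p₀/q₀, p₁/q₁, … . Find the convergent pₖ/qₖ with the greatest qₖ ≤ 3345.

72171/3329

√470 = [21; 1, 2, 8, 2, 1, 42, …] (period length 6).
Convergents:
  p_0/q_0 = 21/1
  p_1/q_1 = 22/1
  p_2/q_2 = 65/3
  p_3/q_3 = 542/25
  p_4/q_4 = 1149/53
  p_5/q_5 = 1691/78
  p_6/q_6 = 72171/3329
  p_7/q_7 = 73862/3407
q_6 = 3329 ≤ 3345 < 3407 = q_7, so the answer is 72171/3329.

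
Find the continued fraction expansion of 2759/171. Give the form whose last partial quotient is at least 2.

2759 = 16·171 + 23
171 = 7·23 + 10
23 = 2·10 + 3
10 = 3·3 + 1
3 = 3·1 + 0  (stop)
So 2759/171 = [16; 7, 2, 3, 3].

[16; 7, 2, 3, 3]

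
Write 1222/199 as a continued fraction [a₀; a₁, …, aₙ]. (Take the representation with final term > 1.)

1222 = 6×199 + 28
199 = 7×28 + 3
28 = 9×3 + 1
3 = 3×1 + 0  (stop)
So 1222/199 = [6; 7, 9, 3].

[6; 7, 9, 3]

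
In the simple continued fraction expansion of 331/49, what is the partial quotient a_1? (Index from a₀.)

331 = 6·49 + 37   →  a_0 = 6
49 = 1·37 + 12   →  a_1 = 1

1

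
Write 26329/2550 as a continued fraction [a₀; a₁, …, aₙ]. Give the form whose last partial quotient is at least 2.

26329 = 10·2550 + 829
2550 = 3·829 + 63
829 = 13·63 + 10
63 = 6·10 + 3
10 = 3·3 + 1
3 = 3·1 + 0  (stop)
So 26329/2550 = [10; 3, 13, 6, 3, 3].

[10; 3, 13, 6, 3, 3]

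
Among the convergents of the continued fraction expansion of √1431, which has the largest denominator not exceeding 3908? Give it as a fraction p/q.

100397/2654

√1431 = [37; 1, 4, 1, 4, 1, 74, …] (period length 6).
Convergents:
  p_0/q_0 = 37/1
  p_1/q_1 = 38/1
  p_2/q_2 = 189/5
  p_3/q_3 = 227/6
  p_4/q_4 = 1097/29
  p_5/q_5 = 1324/35
  p_6/q_6 = 99073/2619
  p_7/q_7 = 100397/2654
  p_8/q_8 = 500661/13235
q_7 = 2654 ≤ 3908 < 13235 = q_8, so the answer is 100397/2654.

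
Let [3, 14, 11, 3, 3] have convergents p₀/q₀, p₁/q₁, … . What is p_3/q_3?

Using pₖ = aₖpₖ₋₁ + pₖ₋₂, qₖ = aₖqₖ₋₁ + qₖ₋₂ (with p₋₁=1, p₋₂=0, q₋₁=0, q₋₂=1):
  k=0: a=3, p=3, q=1
  k=1: a=14, p=43, q=14
  k=2: a=11, p=476, q=155
  k=3: a=3, p=1471, q=479

1471/479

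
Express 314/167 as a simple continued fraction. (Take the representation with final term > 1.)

314 = 1·167 + 147
167 = 1·147 + 20
147 = 7·20 + 7
20 = 2·7 + 6
7 = 1·6 + 1
6 = 6·1 + 0  (stop)
So 314/167 = [1; 1, 7, 2, 1, 6].

[1; 1, 7, 2, 1, 6]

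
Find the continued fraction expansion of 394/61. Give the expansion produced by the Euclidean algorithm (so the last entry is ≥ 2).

394 = 6*61 + 28
61 = 2*28 + 5
28 = 5*5 + 3
5 = 1*3 + 2
3 = 1*2 + 1
2 = 2*1 + 0  (stop)
So 394/61 = [6; 2, 5, 1, 1, 2].

[6; 2, 5, 1, 1, 2]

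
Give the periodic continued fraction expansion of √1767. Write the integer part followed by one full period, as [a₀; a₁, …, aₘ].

[42; 28, 84]

a₀ = ⌊√1767⌋ = 42.
With m₀=0, d₀=1 and mₖ₊₁ = dₖaₖ − mₖ, dₖ₊₁ = (n − mₖ₊₁²)/dₖ, aₖ₊₁ = ⌊(a₀+mₖ₊₁)/dₖ₊₁⌋:
  k=1: m=42, d=3, a=28
  k=2: m=42, d=1, a=84
d=1 and a=2a₀=84 at k=2, so the next step gives (m, d) = (42, 3) again — its k=1 value — and the period has length 2.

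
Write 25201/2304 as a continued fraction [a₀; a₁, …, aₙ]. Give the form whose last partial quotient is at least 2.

[10; 1, 15, 8, 1, 15]

25201 = 10*2304 + 2161
2304 = 1*2161 + 143
2161 = 15*143 + 16
143 = 8*16 + 15
16 = 1*15 + 1
15 = 15*1 + 0  (stop)
So 25201/2304 = [10; 1, 15, 8, 1, 15].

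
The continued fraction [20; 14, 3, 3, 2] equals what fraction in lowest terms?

Using pₖ = aₖpₖ₋₁ + pₖ₋₂ and qₖ = aₖqₖ₋₁ + qₖ₋₂:
  k=0: a=20, p=20, q=1
  k=1: a=14, p=281, q=14
  k=2: a=3, p=863, q=43
  k=3: a=3, p=2870, q=143
  k=4: a=2, p=6603, q=329

6603/329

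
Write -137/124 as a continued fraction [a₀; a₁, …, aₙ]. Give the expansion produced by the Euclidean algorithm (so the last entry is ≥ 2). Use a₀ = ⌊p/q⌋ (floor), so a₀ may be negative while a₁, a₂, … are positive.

[-2; 1, 8, 1, 1, 6]

-137 = -2*124 + 111
124 = 1*111 + 13
111 = 8*13 + 7
13 = 1*7 + 6
7 = 1*6 + 1
6 = 6*1 + 0  (stop)
So -137/124 = [-2; 1, 8, 1, 1, 6].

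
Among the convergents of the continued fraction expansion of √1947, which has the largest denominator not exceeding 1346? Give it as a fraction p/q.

31108/705

√1947 = [44; 8, 88, …] (period length 2).
Convergents:
  p_0/q_0 = 44/1
  p_1/q_1 = 353/8
  p_2/q_2 = 31108/705
  p_3/q_3 = 249217/5648
q_2 = 705 ≤ 1346 < 5648 = q_3, so the answer is 31108/705.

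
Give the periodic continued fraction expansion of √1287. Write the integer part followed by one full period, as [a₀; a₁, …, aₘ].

a₀ = ⌊√1287⌋ = 35.
With m₀=0, d₀=1 and mₖ₊₁ = dₖaₖ − mₖ, dₖ₊₁ = (n − mₖ₊₁²)/dₖ, aₖ₊₁ = ⌊(a₀+mₖ₊₁)/dₖ₊₁⌋:
  k=1: m=35, d=62, a=1
  k=2: m=27, d=9, a=6
  k=3: m=27, d=62, a=1
  k=4: m=35, d=1, a=70
d=1 and a=2a₀=70 at k=4, so the next step gives (m, d) = (35, 62) again — its k=1 value — and the period has length 4.

[35; 1, 6, 1, 70]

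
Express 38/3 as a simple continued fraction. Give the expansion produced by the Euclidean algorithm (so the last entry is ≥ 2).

38 = 12·3 + 2
3 = 1·2 + 1
2 = 2·1 + 0  (stop)
So 38/3 = [12; 1, 2].

[12; 1, 2]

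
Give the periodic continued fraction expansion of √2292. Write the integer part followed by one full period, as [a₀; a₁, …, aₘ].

a₀ = ⌊√2292⌋ = 47.
With m₀=0, d₀=1 and mₖ₊₁ = dₖaₖ − mₖ, dₖ₊₁ = (n − mₖ₊₁²)/dₖ, aₖ₊₁ = ⌊(a₀+mₖ₊₁)/dₖ₊₁⌋:
  k=1: m=47, d=83, a=1
  k=2: m=36, d=12, a=6
  k=3: m=36, d=83, a=1
  k=4: m=47, d=1, a=94
d=1 and a=2a₀=94 at k=4, so the next step gives (m, d) = (47, 83) again — its k=1 value — and the period has length 4.

[47; 1, 6, 1, 94]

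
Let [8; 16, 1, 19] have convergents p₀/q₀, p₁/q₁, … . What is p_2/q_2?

137/17

Using pₖ = aₖpₖ₋₁ + pₖ₋₂, qₖ = aₖqₖ₋₁ + qₖ₋₂ (with p₋₁=1, p₋₂=0, q₋₁=0, q₋₂=1):
  k=0: a=8, p=8, q=1
  k=1: a=16, p=129, q=16
  k=2: a=1, p=137, q=17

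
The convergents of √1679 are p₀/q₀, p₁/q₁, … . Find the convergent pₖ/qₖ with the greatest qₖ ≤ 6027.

√1679 = [40; 1, 39, 1, 80, …] (period length 4).
Convergents:
  p_0/q_0 = 40/1
  p_1/q_1 = 41/1
  p_2/q_2 = 1639/40
  p_3/q_3 = 1680/41
  p_4/q_4 = 136039/3320
  p_5/q_5 = 137719/3361
  p_6/q_6 = 5507080/134399
q_5 = 3361 ≤ 6027 < 134399 = q_6, so the answer is 137719/3361.

137719/3361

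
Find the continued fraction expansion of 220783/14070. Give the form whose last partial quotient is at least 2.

220783 = 15·14070 + 9733
14070 = 1·9733 + 4337
9733 = 2·4337 + 1059
4337 = 4·1059 + 101
1059 = 10·101 + 49
101 = 2·49 + 3
49 = 16·3 + 1
3 = 3·1 + 0  (stop)
So 220783/14070 = [15; 1, 2, 4, 10, 2, 16, 3].

[15; 1, 2, 4, 10, 2, 16, 3]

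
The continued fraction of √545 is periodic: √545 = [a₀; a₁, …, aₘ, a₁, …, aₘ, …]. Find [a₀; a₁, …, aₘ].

[23; 2, 1, 8, 1, 2, 46]

a₀ = ⌊√545⌋ = 23.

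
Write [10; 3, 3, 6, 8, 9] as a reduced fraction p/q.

Fold from the inside: start with 9/1.
  8 + 1/9 = 73/9
  6 + 9/73 = 447/73
  3 + 73/447 = 1414/447
  3 + 447/1414 = 4689/1414
  10 + 1414/4689 = 48304/4689

48304/4689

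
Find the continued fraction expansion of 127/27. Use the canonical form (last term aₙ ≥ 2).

[4; 1, 2, 2, 1, 2]

127 = 4·27 + 19
27 = 1·19 + 8
19 = 2·8 + 3
8 = 2·3 + 2
3 = 1·2 + 1
2 = 2·1 + 0  (stop)
So 127/27 = [4; 1, 2, 2, 1, 2].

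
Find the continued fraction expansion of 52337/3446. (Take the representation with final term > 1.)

[15; 5, 3, 15, 14]

52337 = 15*3446 + 647
3446 = 5*647 + 211
647 = 3*211 + 14
211 = 15*14 + 1
14 = 14*1 + 0  (stop)
So 52337/3446 = [15; 5, 3, 15, 14].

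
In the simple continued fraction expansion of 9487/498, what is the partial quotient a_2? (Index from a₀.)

1

9487 = 19·498 + 25   →  a_0 = 19
498 = 19·25 + 23   →  a_1 = 19
25 = 1·23 + 2   →  a_2 = 1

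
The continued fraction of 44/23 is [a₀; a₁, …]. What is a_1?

1

44 = 1·23 + 21   →  a_0 = 1
23 = 1·21 + 2   →  a_1 = 1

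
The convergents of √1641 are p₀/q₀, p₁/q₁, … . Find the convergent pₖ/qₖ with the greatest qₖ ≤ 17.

√1641 = [40; 1, 1, 26, 1, 1, 80, …] (period length 6).
Convergents:
  p_0/q_0 = 40/1
  p_1/q_1 = 41/1
  p_2/q_2 = 81/2
  p_3/q_3 = 2147/53
q_2 = 2 ≤ 17 < 53 = q_3, so the answer is 81/2.

81/2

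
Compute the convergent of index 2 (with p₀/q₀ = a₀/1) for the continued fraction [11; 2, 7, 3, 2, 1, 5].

172/15

Using pₖ = aₖpₖ₋₁ + pₖ₋₂, qₖ = aₖqₖ₋₁ + qₖ₋₂ (with p₋₁=1, p₋₂=0, q₋₁=0, q₋₂=1):
  k=0: a=11, p=11, q=1
  k=1: a=2, p=23, q=2
  k=2: a=7, p=172, q=15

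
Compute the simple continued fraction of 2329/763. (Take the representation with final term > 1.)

2329 = 3*763 + 40
763 = 19*40 + 3
40 = 13*3 + 1
3 = 3*1 + 0  (stop)
So 2329/763 = [3; 19, 13, 3].

[3; 19, 13, 3]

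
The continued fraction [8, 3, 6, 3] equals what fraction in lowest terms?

Fold from the inside: start with 3/1.
  6 + 1/3 = 19/3
  3 + 3/19 = 60/19
  8 + 19/60 = 499/60

499/60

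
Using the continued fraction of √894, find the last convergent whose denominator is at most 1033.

√894 = [29; 1, 8, 1, 58, …] (period length 4).
Convergents:
  p_0/q_0 = 29/1
  p_1/q_1 = 30/1
  p_2/q_2 = 269/9
  p_3/q_3 = 299/10
  p_4/q_4 = 17611/589
  p_5/q_5 = 17910/599
  p_6/q_6 = 160891/5381
q_5 = 599 ≤ 1033 < 5381 = q_6, so the answer is 17910/599.

17910/599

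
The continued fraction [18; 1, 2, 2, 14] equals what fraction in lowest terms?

Fold from the inside: start with 14/1.
  2 + 1/14 = 29/14
  2 + 14/29 = 72/29
  1 + 29/72 = 101/72
  18 + 72/101 = 1890/101

1890/101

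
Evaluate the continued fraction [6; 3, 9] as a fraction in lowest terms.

Fold from the inside: start with 9/1.
  3 + 1/9 = 28/9
  6 + 9/28 = 177/28

177/28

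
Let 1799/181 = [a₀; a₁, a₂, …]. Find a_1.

1

1799 = 9·181 + 170   →  a_0 = 9
181 = 1·170 + 11   →  a_1 = 1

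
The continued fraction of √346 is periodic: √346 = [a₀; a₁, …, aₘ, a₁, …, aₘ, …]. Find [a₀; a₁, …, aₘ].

[18; 1, 1, 1, 1, 36]

a₀ = ⌊√346⌋ = 18.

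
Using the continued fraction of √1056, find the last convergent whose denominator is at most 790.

8449/260

√1056 = [32; 2, 64, …] (period length 2).
Convergents:
  p_0/q_0 = 32/1
  p_1/q_1 = 65/2
  p_2/q_2 = 4192/129
  p_3/q_3 = 8449/260
  p_4/q_4 = 544928/16769
q_3 = 260 ≤ 790 < 16769 = q_4, so the answer is 8449/260.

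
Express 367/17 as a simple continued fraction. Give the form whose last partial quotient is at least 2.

[21; 1, 1, 2, 3]

367 = 21·17 + 10
17 = 1·10 + 7
10 = 1·7 + 3
7 = 2·3 + 1
3 = 3·1 + 0  (stop)
So 367/17 = [21; 1, 1, 2, 3].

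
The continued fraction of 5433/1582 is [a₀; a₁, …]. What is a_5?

3

5433 = 3·1582 + 687   →  a_0 = 3
1582 = 2·687 + 208   →  a_1 = 2
687 = 3·208 + 63   →  a_2 = 3
208 = 3·63 + 19   →  a_3 = 3
63 = 3·19 + 6   →  a_4 = 3
19 = 3·6 + 1   →  a_5 = 3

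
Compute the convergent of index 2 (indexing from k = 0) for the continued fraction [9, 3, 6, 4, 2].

Using pₖ = aₖpₖ₋₁ + pₖ₋₂, qₖ = aₖqₖ₋₁ + qₖ₋₂ (with p₋₁=1, p₋₂=0, q₋₁=0, q₋₂=1):
  k=0: a=9, p=9, q=1
  k=1: a=3, p=28, q=3
  k=2: a=6, p=177, q=19

177/19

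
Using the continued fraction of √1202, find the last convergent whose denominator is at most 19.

104/3

√1202 = [34; 1, 2, 34, 2, 1, 68, …] (period length 6).
Convergents:
  p_0/q_0 = 34/1
  p_1/q_1 = 35/1
  p_2/q_2 = 104/3
  p_3/q_3 = 3571/103
q_2 = 3 ≤ 19 < 103 = q_3, so the answer is 104/3.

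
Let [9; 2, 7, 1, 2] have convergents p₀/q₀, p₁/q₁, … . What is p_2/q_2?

Using pₖ = aₖpₖ₋₁ + pₖ₋₂, qₖ = aₖqₖ₋₁ + qₖ₋₂ (with p₋₁=1, p₋₂=0, q₋₁=0, q₋₂=1):
  k=0: a=9, p=9, q=1
  k=1: a=2, p=19, q=2
  k=2: a=7, p=142, q=15

142/15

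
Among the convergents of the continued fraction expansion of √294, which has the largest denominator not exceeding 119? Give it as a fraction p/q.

703/41

√294 = [17; 6, 1, 4, 1, 6, 34, …] (period length 6).
Convergents:
  p_0/q_0 = 17/1
  p_1/q_1 = 103/6
  p_2/q_2 = 120/7
  p_3/q_3 = 583/34
  p_4/q_4 = 703/41
  p_5/q_5 = 4801/280
q_4 = 41 ≤ 119 < 280 = q_5, so the answer is 703/41.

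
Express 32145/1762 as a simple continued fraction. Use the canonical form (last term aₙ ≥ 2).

32145 = 18×1762 + 429
1762 = 4×429 + 46
429 = 9×46 + 15
46 = 3×15 + 1
15 = 15×1 + 0  (stop)
So 32145/1762 = [18; 4, 9, 3, 15].

[18; 4, 9, 3, 15]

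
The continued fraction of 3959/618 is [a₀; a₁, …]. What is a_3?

6

3959 = 6·618 + 251   →  a_0 = 6
618 = 2·251 + 116   →  a_1 = 2
251 = 2·116 + 19   →  a_2 = 2
116 = 6·19 + 2   →  a_3 = 6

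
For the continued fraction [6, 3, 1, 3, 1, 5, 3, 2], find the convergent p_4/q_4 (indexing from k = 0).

119/19

Using pₖ = aₖpₖ₋₁ + pₖ₋₂, qₖ = aₖqₖ₋₁ + qₖ₋₂ (with p₋₁=1, p₋₂=0, q₋₁=0, q₋₂=1):
  k=0: a=6, p=6, q=1
  k=1: a=3, p=19, q=3
  k=2: a=1, p=25, q=4
  k=3: a=3, p=94, q=15
  k=4: a=1, p=119, q=19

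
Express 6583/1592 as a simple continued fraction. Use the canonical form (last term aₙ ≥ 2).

[4; 7, 2, 2, 8, 5]

6583 = 4·1592 + 215
1592 = 7·215 + 87
215 = 2·87 + 41
87 = 2·41 + 5
41 = 8·5 + 1
5 = 5·1 + 0  (stop)
So 6583/1592 = [4; 7, 2, 2, 8, 5].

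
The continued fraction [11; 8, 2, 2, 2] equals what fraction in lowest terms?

1123/101

Using pₖ = aₖpₖ₋₁ + pₖ₋₂ and qₖ = aₖqₖ₋₁ + qₖ₋₂:
  k=0: a=11, p=11, q=1
  k=1: a=8, p=89, q=8
  k=2: a=2, p=189, q=17
  k=3: a=2, p=467, q=42
  k=4: a=2, p=1123, q=101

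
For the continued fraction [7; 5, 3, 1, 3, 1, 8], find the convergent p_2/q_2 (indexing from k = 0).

115/16

Using pₖ = aₖpₖ₋₁ + pₖ₋₂, qₖ = aₖqₖ₋₁ + qₖ₋₂ (with p₋₁=1, p₋₂=0, q₋₁=0, q₋₂=1):
  k=0: a=7, p=7, q=1
  k=1: a=5, p=36, q=5
  k=2: a=3, p=115, q=16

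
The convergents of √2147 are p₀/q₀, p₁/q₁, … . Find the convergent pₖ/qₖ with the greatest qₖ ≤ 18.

139/3

√2147 = [46; 2, 1, 45, 1, 2, 92, …] (period length 6).
Convergents:
  p_0/q_0 = 46/1
  p_1/q_1 = 93/2
  p_2/q_2 = 139/3
  p_3/q_3 = 6348/137
q_2 = 3 ≤ 18 < 137 = q_3, so the answer is 139/3.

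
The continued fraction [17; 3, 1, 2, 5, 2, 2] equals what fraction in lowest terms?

Using pₖ = aₖpₖ₋₁ + pₖ₋₂ and qₖ = aₖqₖ₋₁ + qₖ₋₂:
  k=0: a=17, p=17, q=1
  k=1: a=3, p=52, q=3
  k=2: a=1, p=69, q=4
  k=3: a=2, p=190, q=11
  k=4: a=5, p=1019, q=59
  k=5: a=2, p=2228, q=129
  k=6: a=2, p=5475, q=317

5475/317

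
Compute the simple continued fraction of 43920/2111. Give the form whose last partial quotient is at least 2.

43920 = 20·2111 + 1700
2111 = 1·1700 + 411
1700 = 4·411 + 56
411 = 7·56 + 19
56 = 2·19 + 18
19 = 1·18 + 1
18 = 18·1 + 0  (stop)
So 43920/2111 = [20; 1, 4, 7, 2, 1, 18].

[20; 1, 4, 7, 2, 1, 18]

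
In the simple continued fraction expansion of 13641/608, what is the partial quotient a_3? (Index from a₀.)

2

13641 = 22·608 + 265   →  a_0 = 22
608 = 2·265 + 78   →  a_1 = 2
265 = 3·78 + 31   →  a_2 = 3
78 = 2·31 + 16   →  a_3 = 2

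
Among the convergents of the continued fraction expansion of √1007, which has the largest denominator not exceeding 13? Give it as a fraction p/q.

349/11

√1007 = [31; 1, 2, 1, 2, 1, 62, …] (period length 6).
Convergents:
  p_0/q_0 = 31/1
  p_1/q_1 = 32/1
  p_2/q_2 = 95/3
  p_3/q_3 = 127/4
  p_4/q_4 = 349/11
  p_5/q_5 = 476/15
q_4 = 11 ≤ 13 < 15 = q_5, so the answer is 349/11.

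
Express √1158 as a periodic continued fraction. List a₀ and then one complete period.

a₀ = ⌊√1158⌋ = 34.
With m₀=0, d₀=1 and mₖ₊₁ = dₖaₖ − mₖ, dₖ₊₁ = (n − mₖ₊₁²)/dₖ, aₖ₊₁ = ⌊(a₀+mₖ₊₁)/dₖ₊₁⌋:
  k=1: m=34, d=2, a=34
  k=2: m=34, d=1, a=68
d=1 and a=2a₀=68 at k=2, so the next step gives (m, d) = (34, 2) again — its k=1 value — and the period has length 2.

[34; 34, 68]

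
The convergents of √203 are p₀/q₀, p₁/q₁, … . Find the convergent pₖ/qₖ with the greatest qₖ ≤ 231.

√203 = [14; 4, 28, …] (period length 2).
Convergents:
  p_0/q_0 = 14/1
  p_1/q_1 = 57/4
  p_2/q_2 = 1610/113
  p_3/q_3 = 6497/456
q_2 = 113 ≤ 231 < 456 = q_3, so the answer is 1610/113.

1610/113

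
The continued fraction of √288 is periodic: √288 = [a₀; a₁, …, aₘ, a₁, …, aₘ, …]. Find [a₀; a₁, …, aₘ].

a₀ = ⌊√288⌋ = 16.
With m₀=0, d₀=1 and mₖ₊₁ = dₖaₖ − mₖ, dₖ₊₁ = (n − mₖ₊₁²)/dₖ, aₖ₊₁ = ⌊(a₀+mₖ₊₁)/dₖ₊₁⌋:
  k=1: m=16, d=32, a=1
  k=2: m=16, d=1, a=32
d=1 and a=2a₀=32 at k=2, so the next step gives (m, d) = (16, 32) again — its k=1 value — and the period has length 2.

[16; 1, 32]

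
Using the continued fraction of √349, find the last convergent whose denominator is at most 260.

√349 = [18; 1, 2, 7, 7, 2, 1, 36, …] (period length 7).
Convergents:
  p_0/q_0 = 18/1
  p_1/q_1 = 19/1
  p_2/q_2 = 56/3
  p_3/q_3 = 411/22
  p_4/q_4 = 2933/157
  p_5/q_5 = 6277/336
q_4 = 157 ≤ 260 < 336 = q_5, so the answer is 2933/157.

2933/157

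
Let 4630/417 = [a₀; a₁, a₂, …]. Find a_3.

2

4630 = 11·417 + 43   →  a_0 = 11
417 = 9·43 + 30   →  a_1 = 9
43 = 1·30 + 13   →  a_2 = 1
30 = 2·13 + 4   →  a_3 = 2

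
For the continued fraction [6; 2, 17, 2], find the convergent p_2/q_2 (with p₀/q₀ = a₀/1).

Using pₖ = aₖpₖ₋₁ + pₖ₋₂, qₖ = aₖqₖ₋₁ + qₖ₋₂ (with p₋₁=1, p₋₂=0, q₋₁=0, q₋₂=1):
  k=0: a=6, p=6, q=1
  k=1: a=2, p=13, q=2
  k=2: a=17, p=227, q=35

227/35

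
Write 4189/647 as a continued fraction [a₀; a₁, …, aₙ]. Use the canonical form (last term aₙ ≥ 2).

4189 = 6·647 + 307
647 = 2·307 + 33
307 = 9·33 + 10
33 = 3·10 + 3
10 = 3·3 + 1
3 = 3·1 + 0  (stop)
So 4189/647 = [6; 2, 9, 3, 3, 3].

[6; 2, 9, 3, 3, 3]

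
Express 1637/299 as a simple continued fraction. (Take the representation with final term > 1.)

1637 = 5*299 + 142
299 = 2*142 + 15
142 = 9*15 + 7
15 = 2*7 + 1
7 = 7*1 + 0  (stop)
So 1637/299 = [5; 2, 9, 2, 7].

[5; 2, 9, 2, 7]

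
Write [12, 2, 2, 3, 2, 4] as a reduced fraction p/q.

Using pₖ = aₖpₖ₋₁ + pₖ₋₂ and qₖ = aₖqₖ₋₁ + qₖ₋₂:
  k=0: a=12, p=12, q=1
  k=1: a=2, p=25, q=2
  k=2: a=2, p=62, q=5
  k=3: a=3, p=211, q=17
  k=4: a=2, p=484, q=39
  k=5: a=4, p=2147, q=173

2147/173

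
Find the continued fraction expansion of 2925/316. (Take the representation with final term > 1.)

2925 = 9*316 + 81
316 = 3*81 + 73
81 = 1*73 + 8
73 = 9*8 + 1
8 = 8*1 + 0  (stop)
So 2925/316 = [9; 3, 1, 9, 8].

[9; 3, 1, 9, 8]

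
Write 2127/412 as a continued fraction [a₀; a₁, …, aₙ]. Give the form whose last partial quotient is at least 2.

2127 = 5·412 + 67
412 = 6·67 + 10
67 = 6·10 + 7
10 = 1·7 + 3
7 = 2·3 + 1
3 = 3·1 + 0  (stop)
So 2127/412 = [5; 6, 6, 1, 2, 3].

[5; 6, 6, 1, 2, 3]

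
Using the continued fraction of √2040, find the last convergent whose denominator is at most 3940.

146881/3252

√2040 = [45; 6, 90, …] (period length 2).
Convergents:
  p_0/q_0 = 45/1
  p_1/q_1 = 271/6
  p_2/q_2 = 24435/541
  p_3/q_3 = 146881/3252
  p_4/q_4 = 13243725/293221
q_3 = 3252 ≤ 3940 < 293221 = q_4, so the answer is 146881/3252.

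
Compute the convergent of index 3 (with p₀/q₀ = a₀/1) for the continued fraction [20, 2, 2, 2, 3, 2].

245/12

Using pₖ = aₖpₖ₋₁ + pₖ₋₂, qₖ = aₖqₖ₋₁ + qₖ₋₂ (with p₋₁=1, p₋₂=0, q₋₁=0, q₋₂=1):
  k=0: a=20, p=20, q=1
  k=1: a=2, p=41, q=2
  k=2: a=2, p=102, q=5
  k=3: a=2, p=245, q=12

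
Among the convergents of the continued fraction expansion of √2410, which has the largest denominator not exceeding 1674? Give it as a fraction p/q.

√2410 = [49; 10, 1, 8, 1, 10, 98, …] (period length 6).
Convergents:
  p_0/q_0 = 49/1
  p_1/q_1 = 491/10
  p_2/q_2 = 540/11
  p_3/q_3 = 4811/98
  p_4/q_4 = 5351/109
  p_5/q_5 = 58321/1188
  p_6/q_6 = 5720809/116533
q_5 = 1188 ≤ 1674 < 116533 = q_6, so the answer is 58321/1188.

58321/1188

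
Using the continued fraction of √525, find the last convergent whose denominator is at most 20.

√525 = [22; 1, 10, 2, 10, 1, 44, …] (period length 6).
Convergents:
  p_0/q_0 = 22/1
  p_1/q_1 = 23/1
  p_2/q_2 = 252/11
  p_3/q_3 = 527/23
q_2 = 11 ≤ 20 < 23 = q_3, so the answer is 252/11.

252/11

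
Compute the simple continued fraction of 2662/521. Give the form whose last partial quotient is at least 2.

[5; 9, 7, 8]

2662 = 5*521 + 57
521 = 9*57 + 8
57 = 7*8 + 1
8 = 8*1 + 0  (stop)
So 2662/521 = [5; 9, 7, 8].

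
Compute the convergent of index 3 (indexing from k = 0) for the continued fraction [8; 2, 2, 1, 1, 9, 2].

Using pₖ = aₖpₖ₋₁ + pₖ₋₂, qₖ = aₖqₖ₋₁ + qₖ₋₂ (with p₋₁=1, p₋₂=0, q₋₁=0, q₋₂=1):
  k=0: a=8, p=8, q=1
  k=1: a=2, p=17, q=2
  k=2: a=2, p=42, q=5
  k=3: a=1, p=59, q=7

59/7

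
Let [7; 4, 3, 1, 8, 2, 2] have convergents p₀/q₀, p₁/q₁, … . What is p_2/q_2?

94/13

Using pₖ = aₖpₖ₋₁ + pₖ₋₂, qₖ = aₖqₖ₋₁ + qₖ₋₂ (with p₋₁=1, p₋₂=0, q₋₁=0, q₋₂=1):
  k=0: a=7, p=7, q=1
  k=1: a=4, p=29, q=4
  k=2: a=3, p=94, q=13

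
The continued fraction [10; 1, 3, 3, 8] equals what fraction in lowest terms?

1163/108

Fold from the inside: start with 8/1.
  3 + 1/8 = 25/8
  3 + 8/25 = 83/25
  1 + 25/83 = 108/83
  10 + 83/108 = 1163/108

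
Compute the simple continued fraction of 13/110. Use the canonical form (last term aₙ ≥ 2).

13 = 0·110 + 13
110 = 8·13 + 6
13 = 2·6 + 1
6 = 6·1 + 0  (stop)
So 13/110 = [0; 8, 2, 6].

[0; 8, 2, 6]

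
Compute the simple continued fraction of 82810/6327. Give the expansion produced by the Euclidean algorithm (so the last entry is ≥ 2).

82810 = 13×6327 + 559
6327 = 11×559 + 178
559 = 3×178 + 25
178 = 7×25 + 3
25 = 8×3 + 1
3 = 3×1 + 0  (stop)
So 82810/6327 = [13; 11, 3, 7, 8, 3].

[13; 11, 3, 7, 8, 3]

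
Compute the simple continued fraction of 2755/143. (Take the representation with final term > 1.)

[19; 3, 1, 3, 4, 2]

2755 = 19·143 + 38
143 = 3·38 + 29
38 = 1·29 + 9
29 = 3·9 + 2
9 = 4·2 + 1
2 = 2·1 + 0  (stop)
So 2755/143 = [19; 3, 1, 3, 4, 2].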